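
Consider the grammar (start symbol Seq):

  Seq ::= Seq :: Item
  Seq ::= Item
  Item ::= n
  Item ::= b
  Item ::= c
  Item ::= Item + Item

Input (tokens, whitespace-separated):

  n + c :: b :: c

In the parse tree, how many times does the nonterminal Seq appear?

[Seq [Seq [Seq [Item [Item n] + [Item c]]] :: [Item b]] :: [Item c]]

3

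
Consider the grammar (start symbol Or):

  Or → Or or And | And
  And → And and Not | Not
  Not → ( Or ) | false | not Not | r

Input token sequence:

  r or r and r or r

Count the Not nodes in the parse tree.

[Or [Or [Or [And [Not r]]] or [And [And [Not r]] and [Not r]]] or [And [Not r]]]

4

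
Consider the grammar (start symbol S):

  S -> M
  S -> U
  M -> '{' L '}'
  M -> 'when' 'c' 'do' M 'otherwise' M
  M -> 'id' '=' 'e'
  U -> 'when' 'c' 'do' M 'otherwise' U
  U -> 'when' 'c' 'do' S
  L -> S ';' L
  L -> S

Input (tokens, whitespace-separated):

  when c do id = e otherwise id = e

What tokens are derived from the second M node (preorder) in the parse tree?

id = e

[S [M when c do [M id = e] otherwise [M id = e]]]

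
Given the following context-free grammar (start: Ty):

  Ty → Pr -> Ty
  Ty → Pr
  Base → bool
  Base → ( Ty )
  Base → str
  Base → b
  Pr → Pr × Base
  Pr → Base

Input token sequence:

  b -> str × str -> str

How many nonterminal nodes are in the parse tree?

[Ty [Pr [Base b]] -> [Ty [Pr [Pr [Base str]] × [Base str]] -> [Ty [Pr [Base str]]]]]

11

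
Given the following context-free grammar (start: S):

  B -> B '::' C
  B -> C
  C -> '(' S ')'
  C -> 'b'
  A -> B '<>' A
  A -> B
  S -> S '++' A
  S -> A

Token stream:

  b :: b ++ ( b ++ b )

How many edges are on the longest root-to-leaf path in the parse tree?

9

[S [S [A [B [B [C b]] :: [C b]]]] ++ [A [B [C ( [S [S [A [B [C b]]]] ++ [A [B [C b]]]] )]]]]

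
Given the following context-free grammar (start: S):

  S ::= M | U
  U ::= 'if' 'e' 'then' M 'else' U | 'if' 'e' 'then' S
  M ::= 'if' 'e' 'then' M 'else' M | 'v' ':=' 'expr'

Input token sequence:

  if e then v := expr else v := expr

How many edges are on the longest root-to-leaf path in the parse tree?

[S [M if e then [M v := expr] else [M v := expr]]]

3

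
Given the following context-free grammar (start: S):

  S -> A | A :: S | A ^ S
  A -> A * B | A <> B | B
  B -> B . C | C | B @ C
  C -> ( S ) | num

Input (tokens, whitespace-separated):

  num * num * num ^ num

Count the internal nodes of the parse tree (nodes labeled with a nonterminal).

[S [A [A [A [B [C num]]] * [B [C num]]] * [B [C num]]] ^ [S [A [B [C num]]]]]

14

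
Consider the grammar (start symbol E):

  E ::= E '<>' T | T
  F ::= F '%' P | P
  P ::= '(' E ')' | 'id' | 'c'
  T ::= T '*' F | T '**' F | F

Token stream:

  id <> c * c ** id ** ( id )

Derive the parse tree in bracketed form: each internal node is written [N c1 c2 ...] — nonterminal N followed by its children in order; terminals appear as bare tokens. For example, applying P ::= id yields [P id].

[E [E [T [F [P id]]]] <> [T [T [T [T [F [P c]]] * [F [P c]]] ** [F [P id]]] ** [F [P ( [E [T [F [P id]]]] )]]]]

E
E <> T
T <> T
F <> T
P <> T
id <> T
id <> T ** F
id <> T ** F ** F
id <> T * F ** F ** F
id <> F * F ** F ** F
id <> P * F ** F ** F
id <> c * F ** F ** F
id <> c * P ** F ** F
id <> c * c ** F ** F
id <> c * c ** P ** F
id <> c * c ** id ** F
id <> c * c ** id ** P
id <> c * c ** id ** ( E )
id <> c * c ** id ** ( T )
id <> c * c ** id ** ( F )
id <> c * c ** id ** ( P )
id <> c * c ** id ** ( id )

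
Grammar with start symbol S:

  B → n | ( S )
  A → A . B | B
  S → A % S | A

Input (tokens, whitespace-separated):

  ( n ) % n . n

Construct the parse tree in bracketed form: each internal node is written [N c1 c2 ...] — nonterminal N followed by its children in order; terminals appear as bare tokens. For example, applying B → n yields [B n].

[S [A [B ( [S [A [B n]]] )]] % [S [A [A [B n]] . [B n]]]]

S
A % S
B % S
( S ) % S
( A ) % S
( B ) % S
( n ) % S
( n ) % A
( n ) % A . B
( n ) % B . B
( n ) % n . B
( n ) % n . n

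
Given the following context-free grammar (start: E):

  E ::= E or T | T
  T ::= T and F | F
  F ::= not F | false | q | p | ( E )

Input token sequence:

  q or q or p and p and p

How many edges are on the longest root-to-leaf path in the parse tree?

5

[E [E [E [T [F q]]] or [T [F q]]] or [T [T [T [F p]] and [F p]] and [F p]]]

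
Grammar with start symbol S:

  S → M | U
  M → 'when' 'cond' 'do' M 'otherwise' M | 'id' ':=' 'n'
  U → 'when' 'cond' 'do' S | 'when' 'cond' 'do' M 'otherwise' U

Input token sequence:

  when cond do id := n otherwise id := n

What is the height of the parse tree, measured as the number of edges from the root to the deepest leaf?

3

[S [M when cond do [M id := n] otherwise [M id := n]]]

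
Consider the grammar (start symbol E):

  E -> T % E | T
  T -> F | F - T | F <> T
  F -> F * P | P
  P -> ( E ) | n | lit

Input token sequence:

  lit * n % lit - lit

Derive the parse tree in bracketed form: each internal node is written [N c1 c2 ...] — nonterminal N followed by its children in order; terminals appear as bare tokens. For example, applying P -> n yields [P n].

[E [T [F [F [P lit]] * [P n]]] % [E [T [F [P lit]] - [T [F [P lit]]]]]]

E
T % E
F % E
F * P % E
P * P % E
lit * P % E
lit * n % E
lit * n % T
lit * n % F - T
lit * n % P - T
lit * n % lit - T
lit * n % lit - F
lit * n % lit - P
lit * n % lit - lit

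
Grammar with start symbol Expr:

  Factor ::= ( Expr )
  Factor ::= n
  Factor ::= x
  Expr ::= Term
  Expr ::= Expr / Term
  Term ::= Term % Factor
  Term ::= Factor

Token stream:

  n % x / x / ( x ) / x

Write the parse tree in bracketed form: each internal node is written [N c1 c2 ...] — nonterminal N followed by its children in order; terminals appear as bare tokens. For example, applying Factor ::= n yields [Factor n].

Expr
Expr / Term
Expr / Term / Term
Expr / Term / Term / Term
Term / Term / Term / Term
Term % Factor / Term / Term / Term
Factor % Factor / Term / Term / Term
n % Factor / Term / Term / Term
n % x / Term / Term / Term
n % x / Factor / Term / Term
n % x / x / Term / Term
n % x / x / Factor / Term
n % x / x / ( Expr ) / Term
n % x / x / ( Term ) / Term
n % x / x / ( Factor ) / Term
n % x / x / ( x ) / Term
n % x / x / ( x ) / Factor
n % x / x / ( x ) / x

[Expr [Expr [Expr [Expr [Term [Term [Factor n]] % [Factor x]]] / [Term [Factor x]]] / [Term [Factor ( [Expr [Term [Factor x]]] )]]] / [Term [Factor x]]]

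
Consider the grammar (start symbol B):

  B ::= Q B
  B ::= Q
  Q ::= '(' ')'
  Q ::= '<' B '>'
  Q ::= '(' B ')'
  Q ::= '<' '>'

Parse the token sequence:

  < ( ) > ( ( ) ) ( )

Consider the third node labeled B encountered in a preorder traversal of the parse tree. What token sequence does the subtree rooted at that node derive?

( ( ) ) ( )

[B [Q < [B [Q ( )]] >] [B [Q ( [B [Q ( )]] )] [B [Q ( )]]]]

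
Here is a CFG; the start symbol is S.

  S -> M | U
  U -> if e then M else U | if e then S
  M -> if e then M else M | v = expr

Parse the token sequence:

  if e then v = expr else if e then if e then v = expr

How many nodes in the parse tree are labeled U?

3

[S [U if e then [M v = expr] else [U if e then [S [U if e then [S [M v = expr]]]]]]]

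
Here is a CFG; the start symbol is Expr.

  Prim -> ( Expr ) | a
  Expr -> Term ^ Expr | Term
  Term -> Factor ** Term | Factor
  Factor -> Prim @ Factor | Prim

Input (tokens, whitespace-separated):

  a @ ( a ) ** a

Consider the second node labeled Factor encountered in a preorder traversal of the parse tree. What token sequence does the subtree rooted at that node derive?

[Expr [Term [Factor [Prim a] @ [Factor [Prim ( [Expr [Term [Factor [Prim a]]]] )]]] ** [Term [Factor [Prim a]]]]]

( a )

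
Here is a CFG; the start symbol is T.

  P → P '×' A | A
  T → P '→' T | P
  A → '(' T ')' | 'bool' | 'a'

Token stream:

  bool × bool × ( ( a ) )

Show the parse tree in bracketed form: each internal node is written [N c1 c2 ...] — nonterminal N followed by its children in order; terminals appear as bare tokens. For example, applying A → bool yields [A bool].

[T [P [P [P [A bool]] × [A bool]] × [A ( [T [P [A ( [T [P [A a]]] )]]] )]]]

T
P
P × A
P × A × A
A × A × A
bool × A × A
bool × bool × A
bool × bool × ( T )
bool × bool × ( P )
bool × bool × ( A )
bool × bool × ( ( T ) )
bool × bool × ( ( P ) )
bool × bool × ( ( A ) )
bool × bool × ( ( a ) )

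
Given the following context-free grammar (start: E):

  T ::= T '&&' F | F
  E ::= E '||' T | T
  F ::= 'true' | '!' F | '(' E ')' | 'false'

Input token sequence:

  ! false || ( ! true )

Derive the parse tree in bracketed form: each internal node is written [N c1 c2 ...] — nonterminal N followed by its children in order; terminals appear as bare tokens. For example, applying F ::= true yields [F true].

E
E || T
T || T
F || T
! F || T
! false || T
! false || F
! false || ( E )
! false || ( T )
! false || ( F )
! false || ( ! F )
! false || ( ! true )

[E [E [T [F ! [F false]]]] || [T [F ( [E [T [F ! [F true]]]] )]]]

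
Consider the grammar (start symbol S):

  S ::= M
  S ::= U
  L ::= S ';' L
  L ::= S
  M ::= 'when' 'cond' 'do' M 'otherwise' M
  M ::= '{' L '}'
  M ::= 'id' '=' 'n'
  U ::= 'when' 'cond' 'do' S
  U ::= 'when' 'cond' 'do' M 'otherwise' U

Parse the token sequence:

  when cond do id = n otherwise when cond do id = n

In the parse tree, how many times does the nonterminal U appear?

[S [U when cond do [M id = n] otherwise [U when cond do [S [M id = n]]]]]

2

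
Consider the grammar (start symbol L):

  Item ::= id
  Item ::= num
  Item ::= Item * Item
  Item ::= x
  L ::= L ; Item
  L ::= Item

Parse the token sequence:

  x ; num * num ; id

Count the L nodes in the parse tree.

3

[L [L [L [Item x]] ; [Item [Item num] * [Item num]]] ; [Item id]]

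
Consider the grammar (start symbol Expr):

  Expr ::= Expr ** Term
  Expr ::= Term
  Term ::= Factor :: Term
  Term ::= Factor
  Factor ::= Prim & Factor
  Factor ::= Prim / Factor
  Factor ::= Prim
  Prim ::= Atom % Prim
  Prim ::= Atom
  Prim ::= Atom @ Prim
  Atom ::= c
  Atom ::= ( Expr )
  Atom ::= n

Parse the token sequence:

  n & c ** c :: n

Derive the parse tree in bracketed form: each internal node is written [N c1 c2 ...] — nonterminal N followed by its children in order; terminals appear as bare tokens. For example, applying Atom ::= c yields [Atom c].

[Expr [Expr [Term [Factor [Prim [Atom n]] & [Factor [Prim [Atom c]]]]]] ** [Term [Factor [Prim [Atom c]]] :: [Term [Factor [Prim [Atom n]]]]]]

Expr
Expr ** Term
Term ** Term
Factor ** Term
Prim & Factor ** Term
Atom & Factor ** Term
n & Factor ** Term
n & Prim ** Term
n & Atom ** Term
n & c ** Term
n & c ** Factor :: Term
n & c ** Prim :: Term
n & c ** Atom :: Term
n & c ** c :: Term
n & c ** c :: Factor
n & c ** c :: Prim
n & c ** c :: Atom
n & c ** c :: n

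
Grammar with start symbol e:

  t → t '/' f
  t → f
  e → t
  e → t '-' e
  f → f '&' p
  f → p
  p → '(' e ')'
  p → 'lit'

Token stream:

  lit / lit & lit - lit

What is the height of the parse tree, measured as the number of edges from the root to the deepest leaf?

5

[e [t [t [f [p lit]]] / [f [f [p lit]] & [p lit]]] - [e [t [f [p lit]]]]]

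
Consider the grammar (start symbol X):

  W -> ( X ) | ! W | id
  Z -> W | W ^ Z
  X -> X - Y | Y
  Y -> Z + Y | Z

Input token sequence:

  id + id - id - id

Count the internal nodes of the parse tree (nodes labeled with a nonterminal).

[X [X [X [Y [Z [W id]] + [Y [Z [W id]]]]] - [Y [Z [W id]]]] - [Y [Z [W id]]]]

15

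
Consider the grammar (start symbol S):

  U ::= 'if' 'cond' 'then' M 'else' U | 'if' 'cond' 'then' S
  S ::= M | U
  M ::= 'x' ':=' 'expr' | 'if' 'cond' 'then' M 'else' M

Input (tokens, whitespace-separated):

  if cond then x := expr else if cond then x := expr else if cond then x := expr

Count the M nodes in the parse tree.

[S [U if cond then [M x := expr] else [U if cond then [M x := expr] else [U if cond then [S [M x := expr]]]]]]

3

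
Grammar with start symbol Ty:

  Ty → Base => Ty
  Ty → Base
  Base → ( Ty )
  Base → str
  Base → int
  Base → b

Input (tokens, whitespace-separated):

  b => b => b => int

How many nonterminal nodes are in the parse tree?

8

[Ty [Base b] => [Ty [Base b] => [Ty [Base b] => [Ty [Base int]]]]]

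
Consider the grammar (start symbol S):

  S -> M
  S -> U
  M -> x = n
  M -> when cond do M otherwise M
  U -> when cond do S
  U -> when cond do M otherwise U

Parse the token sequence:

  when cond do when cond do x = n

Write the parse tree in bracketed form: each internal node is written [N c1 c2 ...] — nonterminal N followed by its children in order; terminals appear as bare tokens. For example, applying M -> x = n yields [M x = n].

[S [U when cond do [S [U when cond do [S [M x = n]]]]]]

S
U
when cond do S
when cond do U
when cond do when cond do S
when cond do when cond do M
when cond do when cond do x = n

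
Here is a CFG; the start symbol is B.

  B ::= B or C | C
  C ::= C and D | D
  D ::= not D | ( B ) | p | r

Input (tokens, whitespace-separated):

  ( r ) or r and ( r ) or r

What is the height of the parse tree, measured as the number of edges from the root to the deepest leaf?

[B [B [B [C [D ( [B [C [D r]]] )]]] or [C [C [D r]] and [D ( [B [C [D r]]] )]]] or [C [D r]]]

8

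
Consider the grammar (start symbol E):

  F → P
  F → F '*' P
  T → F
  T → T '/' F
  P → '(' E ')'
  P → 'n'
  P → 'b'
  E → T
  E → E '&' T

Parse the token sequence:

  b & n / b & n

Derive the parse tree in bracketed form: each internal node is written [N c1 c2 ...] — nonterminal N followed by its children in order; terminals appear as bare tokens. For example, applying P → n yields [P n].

E
E & T
E & T & T
T & T & T
F & T & T
P & T & T
b & T & T
b & T / F & T
b & F / F & T
b & P / F & T
b & n / F & T
b & n / P & T
b & n / b & T
b & n / b & F
b & n / b & P
b & n / b & n

[E [E [E [T [F [P b]]]] & [T [T [F [P n]]] / [F [P b]]]] & [T [F [P n]]]]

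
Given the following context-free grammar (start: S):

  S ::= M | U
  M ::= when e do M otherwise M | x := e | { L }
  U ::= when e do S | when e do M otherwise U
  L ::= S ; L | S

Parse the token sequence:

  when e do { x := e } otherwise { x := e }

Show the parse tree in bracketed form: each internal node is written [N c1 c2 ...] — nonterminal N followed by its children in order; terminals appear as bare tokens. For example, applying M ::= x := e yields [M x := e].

[S [M when e do [M { [L [S [M x := e]]] }] otherwise [M { [L [S [M x := e]]] }]]]

S
M
when e do M otherwise M
when e do { L } otherwise M
when e do { S } otherwise M
when e do { M } otherwise M
when e do { x := e } otherwise M
when e do { x := e } otherwise { L }
when e do { x := e } otherwise { S }
when e do { x := e } otherwise { M }
when e do { x := e } otherwise { x := e }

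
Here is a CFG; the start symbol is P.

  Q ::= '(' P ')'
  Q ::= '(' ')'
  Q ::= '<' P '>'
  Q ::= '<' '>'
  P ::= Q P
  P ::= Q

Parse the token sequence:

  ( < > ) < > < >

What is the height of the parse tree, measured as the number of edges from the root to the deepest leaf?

[P [Q ( [P [Q < >]] )] [P [Q < >] [P [Q < >]]]]

4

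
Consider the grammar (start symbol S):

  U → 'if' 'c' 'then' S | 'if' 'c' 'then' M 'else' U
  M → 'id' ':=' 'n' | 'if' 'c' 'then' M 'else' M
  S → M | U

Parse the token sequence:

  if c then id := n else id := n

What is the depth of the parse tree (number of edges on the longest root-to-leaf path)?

3

[S [M if c then [M id := n] else [M id := n]]]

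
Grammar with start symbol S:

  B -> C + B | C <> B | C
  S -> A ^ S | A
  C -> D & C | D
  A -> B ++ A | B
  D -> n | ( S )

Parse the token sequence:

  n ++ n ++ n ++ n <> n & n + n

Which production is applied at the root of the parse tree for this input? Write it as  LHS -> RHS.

[S [A [B [C [D n]]] ++ [A [B [C [D n]]] ++ [A [B [C [D n]]] ++ [A [B [C [D n]] <> [B [C [D n] & [C [D n]]] + [B [C [D n]]]]]]]]]]

S -> A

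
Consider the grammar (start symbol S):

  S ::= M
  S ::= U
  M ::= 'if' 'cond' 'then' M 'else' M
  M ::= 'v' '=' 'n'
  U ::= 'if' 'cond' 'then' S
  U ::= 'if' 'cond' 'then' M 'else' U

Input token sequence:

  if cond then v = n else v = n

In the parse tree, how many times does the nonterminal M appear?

3

[S [M if cond then [M v = n] else [M v = n]]]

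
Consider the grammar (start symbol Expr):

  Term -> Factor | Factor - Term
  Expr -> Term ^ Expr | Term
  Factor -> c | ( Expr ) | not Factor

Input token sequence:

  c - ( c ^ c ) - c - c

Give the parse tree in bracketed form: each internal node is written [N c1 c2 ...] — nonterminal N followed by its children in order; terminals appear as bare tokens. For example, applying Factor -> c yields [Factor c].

Expr
Term
Factor - Term
c - Term
c - Factor - Term
c - ( Expr ) - Term
c - ( Term ^ Expr ) - Term
c - ( Factor ^ Expr ) - Term
c - ( c ^ Expr ) - Term
c - ( c ^ Term ) - Term
c - ( c ^ Factor ) - Term
c - ( c ^ c ) - Term
c - ( c ^ c ) - Factor - Term
c - ( c ^ c ) - c - Term
c - ( c ^ c ) - c - Factor
c - ( c ^ c ) - c - c

[Expr [Term [Factor c] - [Term [Factor ( [Expr [Term [Factor c]] ^ [Expr [Term [Factor c]]]] )] - [Term [Factor c] - [Term [Factor c]]]]]]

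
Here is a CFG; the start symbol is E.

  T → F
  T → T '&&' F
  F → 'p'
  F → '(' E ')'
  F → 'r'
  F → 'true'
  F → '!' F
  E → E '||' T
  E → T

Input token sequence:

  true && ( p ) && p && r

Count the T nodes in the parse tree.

[E [T [T [T [T [F true]] && [F ( [E [T [F p]]] )]] && [F p]] && [F r]]]

5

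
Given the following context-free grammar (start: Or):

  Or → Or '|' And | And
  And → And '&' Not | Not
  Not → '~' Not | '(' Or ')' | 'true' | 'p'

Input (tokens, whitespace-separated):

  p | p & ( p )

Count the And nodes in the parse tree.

4

[Or [Or [And [Not p]]] | [And [And [Not p]] & [Not ( [Or [And [Not p]]] )]]]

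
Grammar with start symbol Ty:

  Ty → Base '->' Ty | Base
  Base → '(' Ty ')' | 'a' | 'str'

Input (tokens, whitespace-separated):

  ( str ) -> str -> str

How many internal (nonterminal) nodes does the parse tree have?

[Ty [Base ( [Ty [Base str]] )] -> [Ty [Base str] -> [Ty [Base str]]]]

8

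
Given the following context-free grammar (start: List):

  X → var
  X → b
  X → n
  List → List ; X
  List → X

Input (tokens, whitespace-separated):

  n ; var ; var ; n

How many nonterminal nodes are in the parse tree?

[List [List [List [List [X n]] ; [X var]] ; [X var]] ; [X n]]

8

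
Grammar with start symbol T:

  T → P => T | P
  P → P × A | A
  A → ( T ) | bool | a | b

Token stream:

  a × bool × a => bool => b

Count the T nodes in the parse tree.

3

[T [P [P [P [A a]] × [A bool]] × [A a]] => [T [P [A bool]] => [T [P [A b]]]]]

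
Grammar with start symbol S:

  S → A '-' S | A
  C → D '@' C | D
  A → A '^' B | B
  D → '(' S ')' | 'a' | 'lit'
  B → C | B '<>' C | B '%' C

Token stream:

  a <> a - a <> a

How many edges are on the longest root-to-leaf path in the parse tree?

7

[S [A [B [B [C [D a]]] <> [C [D a]]]] - [S [A [B [B [C [D a]]] <> [C [D a]]]]]]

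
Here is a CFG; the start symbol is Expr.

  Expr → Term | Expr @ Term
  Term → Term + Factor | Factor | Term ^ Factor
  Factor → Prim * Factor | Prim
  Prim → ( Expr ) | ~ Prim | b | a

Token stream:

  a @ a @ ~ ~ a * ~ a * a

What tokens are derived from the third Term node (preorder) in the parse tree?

~ ~ a * ~ a * a

[Expr [Expr [Expr [Term [Factor [Prim a]]]] @ [Term [Factor [Prim a]]]] @ [Term [Factor [Prim ~ [Prim ~ [Prim a]]] * [Factor [Prim ~ [Prim a]] * [Factor [Prim a]]]]]]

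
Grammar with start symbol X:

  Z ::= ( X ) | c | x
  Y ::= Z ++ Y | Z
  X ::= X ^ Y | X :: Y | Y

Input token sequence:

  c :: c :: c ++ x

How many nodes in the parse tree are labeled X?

3

[X [X [X [Y [Z c]]] :: [Y [Z c]]] :: [Y [Z c] ++ [Y [Z x]]]]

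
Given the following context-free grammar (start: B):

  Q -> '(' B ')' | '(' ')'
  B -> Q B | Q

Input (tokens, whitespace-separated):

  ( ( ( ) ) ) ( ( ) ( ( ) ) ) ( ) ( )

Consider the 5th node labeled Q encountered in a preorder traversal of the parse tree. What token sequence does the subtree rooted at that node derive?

( )

[B [Q ( [B [Q ( [B [Q ( )]] )]] )] [B [Q ( [B [Q ( )] [B [Q ( [B [Q ( )]] )]]] )] [B [Q ( )] [B [Q ( )]]]]]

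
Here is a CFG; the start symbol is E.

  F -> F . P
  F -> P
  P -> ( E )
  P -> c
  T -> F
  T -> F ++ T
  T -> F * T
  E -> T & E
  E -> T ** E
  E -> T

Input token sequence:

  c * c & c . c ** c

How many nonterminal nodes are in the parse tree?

17

[E [T [F [P c]] * [T [F [P c]]]] & [E [T [F [F [P c]] . [P c]]] ** [E [T [F [P c]]]]]]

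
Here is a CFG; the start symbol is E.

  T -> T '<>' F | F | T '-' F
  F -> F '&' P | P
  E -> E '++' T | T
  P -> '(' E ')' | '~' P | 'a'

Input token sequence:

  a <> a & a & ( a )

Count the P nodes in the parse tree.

5

[E [T [T [F [P a]]] <> [F [F [F [P a]] & [P a]] & [P ( [E [T [F [P a]]]] )]]]]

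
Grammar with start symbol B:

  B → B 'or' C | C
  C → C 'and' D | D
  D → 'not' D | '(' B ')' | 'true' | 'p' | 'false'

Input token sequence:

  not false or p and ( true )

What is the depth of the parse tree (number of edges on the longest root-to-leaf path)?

6

[B [B [C [D not [D false]]]] or [C [C [D p]] and [D ( [B [C [D true]]] )]]]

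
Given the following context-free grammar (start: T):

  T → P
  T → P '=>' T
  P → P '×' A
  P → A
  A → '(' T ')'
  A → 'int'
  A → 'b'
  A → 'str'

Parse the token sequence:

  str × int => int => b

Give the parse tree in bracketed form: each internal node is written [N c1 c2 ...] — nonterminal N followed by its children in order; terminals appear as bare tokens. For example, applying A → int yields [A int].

T
P => T
P × A => T
A × A => T
str × A => T
str × int => T
str × int => P => T
str × int => A => T
str × int => int => T
str × int => int => P
str × int => int => A
str × int => int => b

[T [P [P [A str]] × [A int]] => [T [P [A int]] => [T [P [A b]]]]]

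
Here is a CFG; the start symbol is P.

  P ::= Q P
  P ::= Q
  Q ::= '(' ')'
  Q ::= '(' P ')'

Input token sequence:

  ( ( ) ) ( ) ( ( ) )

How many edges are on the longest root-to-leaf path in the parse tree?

6

[P [Q ( [P [Q ( )]] )] [P [Q ( )] [P [Q ( [P [Q ( )]] )]]]]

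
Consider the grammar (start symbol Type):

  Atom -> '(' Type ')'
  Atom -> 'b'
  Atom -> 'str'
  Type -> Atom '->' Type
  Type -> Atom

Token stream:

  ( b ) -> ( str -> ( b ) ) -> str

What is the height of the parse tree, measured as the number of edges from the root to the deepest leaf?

[Type [Atom ( [Type [Atom b]] )] -> [Type [Atom ( [Type [Atom str] -> [Type [Atom ( [Type [Atom b]] )]]] )] -> [Type [Atom str]]]]

8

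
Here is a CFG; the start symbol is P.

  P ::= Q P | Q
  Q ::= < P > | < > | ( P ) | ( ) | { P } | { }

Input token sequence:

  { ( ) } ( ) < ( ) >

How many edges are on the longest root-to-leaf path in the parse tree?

6

[P [Q { [P [Q ( )]] }] [P [Q ( )] [P [Q < [P [Q ( )]] >]]]]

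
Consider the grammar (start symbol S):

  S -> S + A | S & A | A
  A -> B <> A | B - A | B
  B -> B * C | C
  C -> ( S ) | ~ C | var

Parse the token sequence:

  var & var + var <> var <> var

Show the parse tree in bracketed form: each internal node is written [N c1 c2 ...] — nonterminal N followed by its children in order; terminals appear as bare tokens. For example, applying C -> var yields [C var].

[S [S [S [A [B [C var]]]] & [A [B [C var]]]] + [A [B [C var]] <> [A [B [C var]] <> [A [B [C var]]]]]]

S
S + A
S & A + A
A & A + A
B & A + A
C & A + A
var & A + A
var & B + A
var & C + A
var & var + A
var & var + B <> A
var & var + C <> A
var & var + var <> A
var & var + var <> B <> A
var & var + var <> C <> A
var & var + var <> var <> A
var & var + var <> var <> B
var & var + var <> var <> C
var & var + var <> var <> var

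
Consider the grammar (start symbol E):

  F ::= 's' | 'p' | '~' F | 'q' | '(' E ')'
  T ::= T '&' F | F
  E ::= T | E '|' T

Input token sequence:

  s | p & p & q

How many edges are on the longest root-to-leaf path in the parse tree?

5

[E [E [T [F s]]] | [T [T [T [F p]] & [F p]] & [F q]]]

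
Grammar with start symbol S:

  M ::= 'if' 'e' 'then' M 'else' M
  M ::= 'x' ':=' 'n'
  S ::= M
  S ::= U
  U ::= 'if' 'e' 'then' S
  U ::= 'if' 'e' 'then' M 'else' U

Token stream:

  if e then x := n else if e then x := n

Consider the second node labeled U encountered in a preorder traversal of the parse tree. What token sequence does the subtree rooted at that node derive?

if e then x := n

[S [U if e then [M x := n] else [U if e then [S [M x := n]]]]]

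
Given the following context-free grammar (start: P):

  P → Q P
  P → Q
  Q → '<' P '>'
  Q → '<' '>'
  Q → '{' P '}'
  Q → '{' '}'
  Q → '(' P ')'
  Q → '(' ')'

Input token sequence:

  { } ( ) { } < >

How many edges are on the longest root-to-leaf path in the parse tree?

[P [Q { }] [P [Q ( )] [P [Q { }] [P [Q < >]]]]]

5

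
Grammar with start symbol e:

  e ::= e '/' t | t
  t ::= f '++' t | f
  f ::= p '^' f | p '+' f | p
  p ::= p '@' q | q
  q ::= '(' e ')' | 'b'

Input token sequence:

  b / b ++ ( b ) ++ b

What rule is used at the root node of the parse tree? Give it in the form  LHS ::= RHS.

e ::= e '/' t

[e [e [t [f [p [q b]]]]] / [t [f [p [q b]]] ++ [t [f [p [q ( [e [t [f [p [q b]]]]] )]]] ++ [t [f [p [q b]]]]]]]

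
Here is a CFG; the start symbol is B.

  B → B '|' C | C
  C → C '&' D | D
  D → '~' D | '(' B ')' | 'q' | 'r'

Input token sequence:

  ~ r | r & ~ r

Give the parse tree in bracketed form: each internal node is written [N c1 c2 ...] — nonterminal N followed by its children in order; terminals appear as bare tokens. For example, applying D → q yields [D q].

B
B | C
C | C
D | C
~ D | C
~ r | C
~ r | C & D
~ r | D & D
~ r | r & D
~ r | r & ~ D
~ r | r & ~ r

[B [B [C [D ~ [D r]]]] | [C [C [D r]] & [D ~ [D r]]]]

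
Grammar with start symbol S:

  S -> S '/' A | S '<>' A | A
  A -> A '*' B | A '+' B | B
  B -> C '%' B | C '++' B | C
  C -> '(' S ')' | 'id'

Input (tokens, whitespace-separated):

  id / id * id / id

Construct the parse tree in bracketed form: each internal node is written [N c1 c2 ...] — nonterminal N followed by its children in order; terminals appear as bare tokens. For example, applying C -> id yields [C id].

S
S / A
S / A / A
A / A / A
B / A / A
C / A / A
id / A / A
id / A * B / A
id / B * B / A
id / C * B / A
id / id * B / A
id / id * C / A
id / id * id / A
id / id * id / B
id / id * id / C
id / id * id / id

[S [S [S [A [B [C id]]]] / [A [A [B [C id]]] * [B [C id]]]] / [A [B [C id]]]]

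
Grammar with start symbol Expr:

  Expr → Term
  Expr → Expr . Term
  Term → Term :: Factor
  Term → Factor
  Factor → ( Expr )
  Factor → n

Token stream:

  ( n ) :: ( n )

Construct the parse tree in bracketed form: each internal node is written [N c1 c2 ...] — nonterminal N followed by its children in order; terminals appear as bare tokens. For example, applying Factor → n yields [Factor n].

Expr
Term
Term :: Factor
Factor :: Factor
( Expr ) :: Factor
( Term ) :: Factor
( Factor ) :: Factor
( n ) :: Factor
( n ) :: ( Expr )
( n ) :: ( Term )
( n ) :: ( Factor )
( n ) :: ( n )

[Expr [Term [Term [Factor ( [Expr [Term [Factor n]]] )]] :: [Factor ( [Expr [Term [Factor n]]] )]]]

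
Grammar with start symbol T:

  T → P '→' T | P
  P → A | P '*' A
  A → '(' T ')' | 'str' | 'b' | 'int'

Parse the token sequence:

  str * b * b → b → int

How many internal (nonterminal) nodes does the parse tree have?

13

[T [P [P [P [A str]] * [A b]] * [A b]] → [T [P [A b]] → [T [P [A int]]]]]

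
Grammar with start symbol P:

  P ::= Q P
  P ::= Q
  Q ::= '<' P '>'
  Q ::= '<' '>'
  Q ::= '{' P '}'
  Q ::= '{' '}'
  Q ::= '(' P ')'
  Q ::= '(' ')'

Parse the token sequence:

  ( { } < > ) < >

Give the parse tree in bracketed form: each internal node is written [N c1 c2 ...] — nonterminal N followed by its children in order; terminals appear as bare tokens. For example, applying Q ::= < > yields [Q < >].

[P [Q ( [P [Q { }] [P [Q < >]]] )] [P [Q < >]]]

P
Q P
( P ) P
( Q P ) P
( { } P ) P
( { } Q ) P
( { } < > ) P
( { } < > ) Q
( { } < > ) < >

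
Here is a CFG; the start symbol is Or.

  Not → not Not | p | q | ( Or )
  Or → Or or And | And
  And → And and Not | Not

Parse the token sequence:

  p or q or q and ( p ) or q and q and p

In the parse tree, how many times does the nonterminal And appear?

8

[Or [Or [Or [Or [And [Not p]]] or [And [Not q]]] or [And [And [Not q]] and [Not ( [Or [And [Not p]]] )]]] or [And [And [And [Not q]] and [Not q]] and [Not p]]]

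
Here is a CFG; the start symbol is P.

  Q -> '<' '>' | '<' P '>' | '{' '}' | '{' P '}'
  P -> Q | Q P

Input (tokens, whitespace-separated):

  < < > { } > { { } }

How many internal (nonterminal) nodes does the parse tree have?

10

[P [Q < [P [Q < >] [P [Q { }]]] >] [P [Q { [P [Q { }]] }]]]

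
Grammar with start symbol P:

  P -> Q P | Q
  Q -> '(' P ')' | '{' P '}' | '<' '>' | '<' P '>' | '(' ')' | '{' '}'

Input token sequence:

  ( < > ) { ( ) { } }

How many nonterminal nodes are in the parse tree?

[P [Q ( [P [Q < >]] )] [P [Q { [P [Q ( )] [P [Q { }]]] }]]]

10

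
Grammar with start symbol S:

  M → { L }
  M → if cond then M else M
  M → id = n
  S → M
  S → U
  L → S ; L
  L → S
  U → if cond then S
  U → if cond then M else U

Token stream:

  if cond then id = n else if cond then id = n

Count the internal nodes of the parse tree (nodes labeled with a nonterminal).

6

[S [U if cond then [M id = n] else [U if cond then [S [M id = n]]]]]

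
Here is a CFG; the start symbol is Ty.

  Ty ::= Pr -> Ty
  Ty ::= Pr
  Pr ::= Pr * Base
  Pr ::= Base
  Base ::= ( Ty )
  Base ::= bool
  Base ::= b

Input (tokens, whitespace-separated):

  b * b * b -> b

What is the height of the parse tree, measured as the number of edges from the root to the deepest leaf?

5

[Ty [Pr [Pr [Pr [Base b]] * [Base b]] * [Base b]] -> [Ty [Pr [Base b]]]]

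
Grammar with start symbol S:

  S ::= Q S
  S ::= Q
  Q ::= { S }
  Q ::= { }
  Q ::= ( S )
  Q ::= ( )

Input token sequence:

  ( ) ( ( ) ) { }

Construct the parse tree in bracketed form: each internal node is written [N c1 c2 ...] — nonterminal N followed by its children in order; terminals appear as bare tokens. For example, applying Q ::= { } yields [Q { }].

S
Q S
( ) S
( ) Q S
( ) ( S ) S
( ) ( Q ) S
( ) ( ( ) ) S
( ) ( ( ) ) Q
( ) ( ( ) ) { }

[S [Q ( )] [S [Q ( [S [Q ( )]] )] [S [Q { }]]]]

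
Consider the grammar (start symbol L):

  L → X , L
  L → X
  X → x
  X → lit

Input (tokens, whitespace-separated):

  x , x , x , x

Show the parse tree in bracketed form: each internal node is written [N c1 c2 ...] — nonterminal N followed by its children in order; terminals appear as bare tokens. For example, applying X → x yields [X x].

[L [X x] , [L [X x] , [L [X x] , [L [X x]]]]]

L
X , L
x , L
x , X , L
x , x , L
x , x , X , L
x , x , x , L
x , x , x , X
x , x , x , x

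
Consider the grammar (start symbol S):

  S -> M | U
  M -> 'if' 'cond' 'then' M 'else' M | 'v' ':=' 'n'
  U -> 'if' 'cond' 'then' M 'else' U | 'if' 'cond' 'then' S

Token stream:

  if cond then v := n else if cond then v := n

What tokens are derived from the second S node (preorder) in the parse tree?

v := n

[S [U if cond then [M v := n] else [U if cond then [S [M v := n]]]]]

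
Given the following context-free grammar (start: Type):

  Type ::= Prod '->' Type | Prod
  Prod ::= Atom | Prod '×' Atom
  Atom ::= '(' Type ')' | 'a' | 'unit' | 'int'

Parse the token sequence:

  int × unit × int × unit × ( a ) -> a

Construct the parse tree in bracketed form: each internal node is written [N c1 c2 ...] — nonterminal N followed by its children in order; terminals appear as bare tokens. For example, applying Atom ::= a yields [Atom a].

Type
Prod -> Type
Prod × Atom -> Type
Prod × Atom × Atom -> Type
Prod × Atom × Atom × Atom -> Type
Prod × Atom × Atom × Atom × Atom -> Type
Atom × Atom × Atom × Atom × Atom -> Type
int × Atom × Atom × Atom × Atom -> Type
int × unit × Atom × Atom × Atom -> Type
int × unit × int × Atom × Atom -> Type
int × unit × int × unit × Atom -> Type
int × unit × int × unit × ( Type ) -> Type
int × unit × int × unit × ( Prod ) -> Type
int × unit × int × unit × ( Atom ) -> Type
int × unit × int × unit × ( a ) -> Type
int × unit × int × unit × ( a ) -> Prod
int × unit × int × unit × ( a ) -> Atom
int × unit × int × unit × ( a ) -> a

[Type [Prod [Prod [Prod [Prod [Prod [Atom int]] × [Atom unit]] × [Atom int]] × [Atom unit]] × [Atom ( [Type [Prod [Atom a]]] )]] -> [Type [Prod [Atom a]]]]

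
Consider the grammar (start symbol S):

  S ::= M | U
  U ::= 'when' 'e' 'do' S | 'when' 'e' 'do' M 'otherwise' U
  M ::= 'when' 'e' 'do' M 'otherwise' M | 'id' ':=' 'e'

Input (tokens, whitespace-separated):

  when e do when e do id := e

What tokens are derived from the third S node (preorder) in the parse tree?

id := e

[S [U when e do [S [U when e do [S [M id := e]]]]]]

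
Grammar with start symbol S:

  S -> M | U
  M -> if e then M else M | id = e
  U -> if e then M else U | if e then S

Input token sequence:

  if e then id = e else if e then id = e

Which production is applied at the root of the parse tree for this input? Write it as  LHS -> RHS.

[S [U if e then [M id = e] else [U if e then [S [M id = e]]]]]

S -> U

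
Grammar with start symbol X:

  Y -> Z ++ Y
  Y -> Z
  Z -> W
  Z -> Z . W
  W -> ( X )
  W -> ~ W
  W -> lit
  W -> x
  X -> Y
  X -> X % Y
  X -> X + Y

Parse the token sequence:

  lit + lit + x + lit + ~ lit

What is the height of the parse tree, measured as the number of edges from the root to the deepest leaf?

[X [X [X [X [X [Y [Z [W lit]]]] + [Y [Z [W lit]]]] + [Y [Z [W x]]]] + [Y [Z [W lit]]]] + [Y [Z [W ~ [W lit]]]]]

8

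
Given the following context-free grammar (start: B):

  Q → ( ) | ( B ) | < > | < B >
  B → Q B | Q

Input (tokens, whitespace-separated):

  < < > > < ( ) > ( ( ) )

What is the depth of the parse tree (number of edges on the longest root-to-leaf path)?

6

[B [Q < [B [Q < >]] >] [B [Q < [B [Q ( )]] >] [B [Q ( [B [Q ( )]] )]]]]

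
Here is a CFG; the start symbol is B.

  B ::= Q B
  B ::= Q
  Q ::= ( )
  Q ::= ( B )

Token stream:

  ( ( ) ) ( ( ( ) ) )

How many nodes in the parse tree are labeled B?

[B [Q ( [B [Q ( )]] )] [B [Q ( [B [Q ( [B [Q ( )]] )]] )]]]

5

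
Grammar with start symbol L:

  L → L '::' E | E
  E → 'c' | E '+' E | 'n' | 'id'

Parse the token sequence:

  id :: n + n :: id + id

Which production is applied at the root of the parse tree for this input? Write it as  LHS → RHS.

[L [L [L [E id]] :: [E [E n] + [E n]]] :: [E [E id] + [E id]]]

L → L '::' E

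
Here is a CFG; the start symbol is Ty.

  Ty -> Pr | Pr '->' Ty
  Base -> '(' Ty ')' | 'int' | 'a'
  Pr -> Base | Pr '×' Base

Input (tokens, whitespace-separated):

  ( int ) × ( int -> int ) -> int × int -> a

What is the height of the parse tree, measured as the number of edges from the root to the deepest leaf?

7

[Ty [Pr [Pr [Base ( [Ty [Pr [Base int]]] )]] × [Base ( [Ty [Pr [Base int]] -> [Ty [Pr [Base int]]]] )]] -> [Ty [Pr [Pr [Base int]] × [Base int]] -> [Ty [Pr [Base a]]]]]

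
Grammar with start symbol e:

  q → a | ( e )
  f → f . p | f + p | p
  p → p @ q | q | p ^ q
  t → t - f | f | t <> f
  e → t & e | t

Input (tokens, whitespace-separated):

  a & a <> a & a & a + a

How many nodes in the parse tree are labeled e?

4

[e [t [f [p [q a]]]] & [e [t [t [f [p [q a]]]] <> [f [p [q a]]]] & [e [t [f [p [q a]]]] & [e [t [f [f [p [q a]]] + [p [q a]]]]]]]]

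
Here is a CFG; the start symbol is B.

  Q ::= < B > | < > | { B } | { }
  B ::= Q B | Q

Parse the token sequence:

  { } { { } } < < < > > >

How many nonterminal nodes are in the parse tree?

[B [Q { }] [B [Q { [B [Q { }]] }] [B [Q < [B [Q < [B [Q < >]] >]] >]]]]

12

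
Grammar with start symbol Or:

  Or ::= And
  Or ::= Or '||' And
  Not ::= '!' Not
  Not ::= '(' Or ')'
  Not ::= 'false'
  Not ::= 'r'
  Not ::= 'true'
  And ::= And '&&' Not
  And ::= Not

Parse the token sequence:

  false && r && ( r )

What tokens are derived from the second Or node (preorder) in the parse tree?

[Or [And [And [And [Not false]] && [Not r]] && [Not ( [Or [And [Not r]]] )]]]

r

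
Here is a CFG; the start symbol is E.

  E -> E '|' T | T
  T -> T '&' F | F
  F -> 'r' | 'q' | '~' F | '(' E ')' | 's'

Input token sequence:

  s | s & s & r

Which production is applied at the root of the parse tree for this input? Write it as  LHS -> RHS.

[E [E [T [F s]]] | [T [T [T [F s]] & [F s]] & [F r]]]

E -> E '|' T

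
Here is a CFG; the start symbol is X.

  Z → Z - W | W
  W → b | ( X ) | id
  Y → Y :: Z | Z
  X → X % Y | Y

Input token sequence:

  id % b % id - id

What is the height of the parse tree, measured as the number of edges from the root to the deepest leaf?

6

[X [X [X [Y [Z [W id]]]] % [Y [Z [W b]]]] % [Y [Z [Z [W id]] - [W id]]]]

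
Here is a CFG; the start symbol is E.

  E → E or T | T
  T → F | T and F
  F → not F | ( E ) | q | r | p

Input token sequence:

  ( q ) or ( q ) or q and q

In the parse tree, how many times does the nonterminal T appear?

6

[E [E [E [T [F ( [E [T [F q]]] )]]] or [T [F ( [E [T [F q]]] )]]] or [T [T [F q]] and [F q]]]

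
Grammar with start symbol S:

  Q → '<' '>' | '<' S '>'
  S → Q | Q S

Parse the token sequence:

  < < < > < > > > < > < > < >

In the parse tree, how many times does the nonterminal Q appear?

7

[S [Q < [S [Q < [S [Q < >] [S [Q < >]]] >]] >] [S [Q < >] [S [Q < >] [S [Q < >]]]]]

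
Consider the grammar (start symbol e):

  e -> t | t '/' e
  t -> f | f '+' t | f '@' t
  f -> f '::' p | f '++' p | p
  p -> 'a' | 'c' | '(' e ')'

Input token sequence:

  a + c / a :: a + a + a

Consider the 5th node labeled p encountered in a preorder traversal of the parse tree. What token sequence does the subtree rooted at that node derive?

[e [t [f [p a]] + [t [f [p c]]]] / [e [t [f [f [p a]] :: [p a]] + [t [f [p a]] + [t [f [p a]]]]]]]

a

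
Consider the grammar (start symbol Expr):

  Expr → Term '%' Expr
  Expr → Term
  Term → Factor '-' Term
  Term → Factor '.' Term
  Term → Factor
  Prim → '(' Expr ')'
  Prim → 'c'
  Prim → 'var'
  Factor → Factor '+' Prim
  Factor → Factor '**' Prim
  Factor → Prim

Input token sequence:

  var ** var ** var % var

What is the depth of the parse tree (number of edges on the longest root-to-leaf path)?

6

[Expr [Term [Factor [Factor [Factor [Prim var]] ** [Prim var]] ** [Prim var]]] % [Expr [Term [Factor [Prim var]]]]]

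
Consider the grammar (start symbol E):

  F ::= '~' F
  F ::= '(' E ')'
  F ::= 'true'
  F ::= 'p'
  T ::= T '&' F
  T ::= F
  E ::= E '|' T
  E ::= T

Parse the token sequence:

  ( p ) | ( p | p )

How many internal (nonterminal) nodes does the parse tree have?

15

[E [E [T [F ( [E [T [F p]]] )]]] | [T [F ( [E [E [T [F p]]] | [T [F p]]] )]]]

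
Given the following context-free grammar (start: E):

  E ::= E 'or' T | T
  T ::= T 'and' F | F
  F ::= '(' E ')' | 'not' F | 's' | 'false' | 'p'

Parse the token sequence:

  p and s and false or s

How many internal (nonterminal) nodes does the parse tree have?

[E [E [T [T [T [F p]] and [F s]] and [F false]]] or [T [F s]]]

10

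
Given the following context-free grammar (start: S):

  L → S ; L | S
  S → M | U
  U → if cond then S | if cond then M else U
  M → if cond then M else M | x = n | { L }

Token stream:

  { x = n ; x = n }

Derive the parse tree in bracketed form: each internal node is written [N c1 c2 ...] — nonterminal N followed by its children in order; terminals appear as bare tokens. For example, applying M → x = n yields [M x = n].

[S [M { [L [S [M x = n]] ; [L [S [M x = n]]]] }]]

S
M
{ L }
{ S ; L }
{ M ; L }
{ x = n ; L }
{ x = n ; S }
{ x = n ; M }
{ x = n ; x = n }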